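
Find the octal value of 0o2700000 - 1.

0o2677777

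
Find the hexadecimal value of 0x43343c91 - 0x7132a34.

0x3c21125d

Subtract column by column in base 16:
  1-4 → d (borrow)
  9-3-1 → 5
  c-a → 2
  3-2 → 1
  4-3 → 1
  3-1 → 2
  3-7 → c (borrow)
  4-0-1 → 3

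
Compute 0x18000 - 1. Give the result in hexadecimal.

0x17fff

The trailing 3 digits are 0, so subtracting 1 borrows through: they become F and the next digit up decrements.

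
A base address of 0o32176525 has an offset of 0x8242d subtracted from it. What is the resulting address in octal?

0o30154450

0x8242d = 0o2022055 in octal.
Subtract column by column in base 8:
  5-5 → 0
  2-5 → 5 (borrow)
  5-0-1 → 4
  6-2 → 4
  7-2 → 5
  1-0 → 1
  2-2 → 0
  3-0 → 3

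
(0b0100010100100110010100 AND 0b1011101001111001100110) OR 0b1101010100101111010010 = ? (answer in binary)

0b0100010100100110010100 AND 0b1011101001111001100110 = 0b0000000000100000000100.
Then OR with 0b1101010100101111010010.

0b1101010100101111010110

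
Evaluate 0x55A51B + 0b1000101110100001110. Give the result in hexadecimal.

0b1000101110100001110 = 0x45D0E in hexadecimal.
Add column by column in base 16, right to left:
  B+E = 9 carry 1
  1+0+1 = 2
  5+D = 2 carry 1
  A+5+1 = 0 carry 1
  5+4+1 = A
  5+0 = 5

0x5A0229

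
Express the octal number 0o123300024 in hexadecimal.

0x14D8014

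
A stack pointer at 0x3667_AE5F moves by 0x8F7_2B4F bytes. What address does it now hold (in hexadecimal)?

Add column by column in base 16, right to left:
  F+F = E carry 1
  5+4+1 = A
  E+B = 9 carry 1
  A+2+1 = D
  7+7 = E
  6+F = 5 carry 1
  6+8+1 = F
  3+0 = 3

0x3F5ED9AE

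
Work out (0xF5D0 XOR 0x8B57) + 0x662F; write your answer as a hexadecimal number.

0xE4B6

First 0xF5D0 XOR 0x8B57 = 0x7E87.
Add column by column in base 16, right to left:
  7+F = 6 carry 1
  8+2+1 = B
  E+6 = 4 carry 1
  7+6+1 = E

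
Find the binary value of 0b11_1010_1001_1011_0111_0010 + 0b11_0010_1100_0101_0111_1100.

0b11011010110000011101110

Add column by column in base 2, right to left:
  0+0 = 0
  1+0 = 1
  0+1 = 1
  0+1 = 1
  1+1 = 0 carry 1
  1+1+1 = 1 carry 1
  1+1+1 = 1 carry 1
  0+0+1 = 1
  1+1 = 0 carry 1
  1+0+1 = 0 carry 1
  0+1+1 = 0 carry 1
  1+0+1 = 0 carry 1
  1+0+1 = 0 carry 1
  0+0+1 = 1
  0+1 = 1
  1+1 = 0 carry 1
  0+0+1 = 1
  1+1 = 0 carry 1
  0+0+1 = 1
  1+0 = 1
  1+1 = 0 carry 1
  1+1+1 = 1 carry 1
  final carry 1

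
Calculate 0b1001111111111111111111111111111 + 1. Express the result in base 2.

0b1010000000000000000000000000000

The trailing 28 digits are 1 (max in base 2), so adding 1 cascades: they roll to 0 and the next digit up increments.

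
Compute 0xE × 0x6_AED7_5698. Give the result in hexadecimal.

Multiply each base-16 digit by 14, carrying:
  8×14 = 112 → write 0 carry 7
  9×14+7 = 133 → write 5 carry 8
  6×14+8 = 92 → write C carry 5
  5×14+5 = 75 → write B carry 4
  7×14+4 = 102 → write 6 carry 6
  D×14+6 = 188 → write C carry 11
  E×14+11 = 207 → write F carry 12
  A×14+12 = 152 → write 8 carry 9
  6×14+9 = 93 → write D carry 5
  remaining carry: 5

0x5D8FC6BC50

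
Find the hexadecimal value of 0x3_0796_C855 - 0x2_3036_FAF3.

Subtract column by column in base 16:
  5-3 → 2
  5-F → 6 (borrow)
  8-A-1 → D (borrow)
  C-F-1 → C (borrow)
  6-6-1 → F (borrow)
  9-3-1 → 5
  7-0 → 7
  0-3 → D (borrow)
  3-2-1 → 0

0xD75FCD62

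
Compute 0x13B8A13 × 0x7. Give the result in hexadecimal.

0x8A0C685

Multiply each base-16 digit by 7, carrying:
  3×7 = 21 → write 5 carry 1
  1×7+1 = 8 → write 8
  A×7 = 70 → write 6 carry 4
  8×7+4 = 60 → write C carry 3
  B×7+3 = 80 → write 0 carry 5
  3×7+5 = 26 → write A carry 1
  1×7+1 = 8 → write 8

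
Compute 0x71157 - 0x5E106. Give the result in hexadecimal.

0x13051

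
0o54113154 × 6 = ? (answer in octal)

0o410703210

Multiply each base-8 digit by 6, carrying:
  4×6 = 24 → write 0 carry 3
  5×6+3 = 33 → write 1 carry 4
  1×6+4 = 10 → write 2 carry 1
  3×6+1 = 19 → write 3 carry 2
  1×6+2 = 8 → write 0 carry 1
  1×6+1 = 7 → write 7
  4×6 = 24 → write 0 carry 3
  5×6+3 = 33 → write 1 carry 4
  remaining carry: 4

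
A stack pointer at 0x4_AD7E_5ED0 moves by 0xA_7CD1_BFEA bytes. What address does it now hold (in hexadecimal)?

0xF2A501EBA

Add column by column in base 16, right to left:
  0+A = A
  D+E = B carry 1
  E+F+1 = E carry 1
  5+B+1 = 1 carry 1
  E+1+1 = 0 carry 1
  7+D+1 = 5 carry 1
  D+C+1 = A carry 1
  A+7+1 = 2 carry 1
  4+A+1 = F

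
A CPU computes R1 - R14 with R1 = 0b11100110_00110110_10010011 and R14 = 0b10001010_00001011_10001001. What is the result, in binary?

0b10111000010101100001010

Subtract column by column in base 2:
  1-1 → 0
  1-0 → 1
  0-0 → 0
  0-1 → 1 (borrow)
  1-0-1 → 0
  0-0 → 0
  0-0 → 0
  1-1 → 0
  0-1 → 1 (borrow)
  1-1-1 → 1 (borrow)
  1-0-1 → 0
  0-1 → 1 (borrow)
  1-0-1 → 0
  1-0 → 1
  0-0 → 0
  0-0 → 0
  0-0 → 0
  1-1 → 0
  1-0 → 1
  0-1 → 1 (borrow)
  0-0-1 → 1 (borrow)
  1-0-1 → 0
  1-0 → 1
  1-1 → 0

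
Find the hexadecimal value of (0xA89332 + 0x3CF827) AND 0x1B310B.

Add column by column in base 16, right to left:
  2+7 = 9
  3+2 = 5
  3+8 = B
  9+F = 8 carry 1
  8+C+1 = 5 carry 1
  A+3+1 = E
Sum = 0xE58B59; now AND with 0x1B310B:
  E&1=0, 5&B=1, 8&3=0, B&1=1, 5&0=0, 9&B=9

0x10109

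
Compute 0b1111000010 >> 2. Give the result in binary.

0b11110000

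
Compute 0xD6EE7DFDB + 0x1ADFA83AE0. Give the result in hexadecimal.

0x284E901ABB

Add column by column in base 16, right to left:
  B+0 = B
  D+E = B carry 1
  F+A+1 = A carry 1
  D+3+1 = 1 carry 1
  7+8+1 = 0 carry 1
  E+A+1 = 9 carry 1
  E+F+1 = E carry 1
  6+D+1 = 4 carry 1
  D+A+1 = 8 carry 1
  0+1+1 = 2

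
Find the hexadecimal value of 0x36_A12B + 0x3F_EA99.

0x768BC4

Add column by column in base 16, right to left:
  B+9 = 4 carry 1
  2+9+1 = C
  1+A = B
  A+E = 8 carry 1
  6+F+1 = 6 carry 1
  3+3+1 = 7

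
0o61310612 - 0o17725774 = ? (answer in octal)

0o41362616

Subtract column by column in base 8:
  2-4 → 6 (borrow)
  1-7-1 → 1 (borrow)
  6-7-1 → 6 (borrow)
  0-5-1 → 2 (borrow)
  1-2-1 → 6 (borrow)
  3-7-1 → 3 (borrow)
  1-7-1 → 1 (borrow)
  6-1-1 → 4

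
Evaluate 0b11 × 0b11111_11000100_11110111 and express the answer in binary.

0b10111110100111011100101

Multiply each base-2 digit by 3, carrying:
  1×3 = 3 → write 1 carry 1
  1×3+1 = 4 → write 0 carry 2
  1×3+2 = 5 → write 1 carry 2
  0×3+2 = 2 → write 0 carry 1
  1×3+1 = 4 → write 0 carry 2
  1×3+2 = 5 → write 1 carry 2
  1×3+2 = 5 → write 1 carry 2
  1×3+2 = 5 → write 1 carry 2
  0×3+2 = 2 → write 0 carry 1
  0×3+1 = 1 → write 1
  1×3 = 3 → write 1 carry 1
  0×3+1 = 1 → write 1
  0×3 = 0 → write 0
  0×3 = 0 → write 0
  1×3 = 3 → write 1 carry 1
  1×3+1 = 4 → write 0 carry 2
  1×3+2 = 5 → write 1 carry 2
  1×3+2 = 5 → write 1 carry 2
  1×3+2 = 5 → write 1 carry 2
  1×3+2 = 5 → write 1 carry 2
  1×3+2 = 5 → write 1 carry 2
  remaining carry: 10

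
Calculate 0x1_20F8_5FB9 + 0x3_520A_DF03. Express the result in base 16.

0x473033EBC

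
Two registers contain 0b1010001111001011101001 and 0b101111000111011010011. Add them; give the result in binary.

0b10000001000000110111100

Add column by column in base 2, right to left:
  1+1 = 0 carry 1
  0+1+1 = 0 carry 1
  0+0+1 = 1
  1+0 = 1
  0+1 = 1
  1+0 = 1
  1+1 = 0 carry 1
  1+1+1 = 1 carry 1
  0+0+1 = 1
  1+1 = 0 carry 1
  0+1+1 = 0 carry 1
  0+1+1 = 0 carry 1
  1+0+1 = 0 carry 1
  1+0+1 = 0 carry 1
  1+0+1 = 0 carry 1
  1+1+1 = 1 carry 1
  0+1+1 = 0 carry 1
  0+1+1 = 0 carry 1
  0+1+1 = 0 carry 1
  1+0+1 = 0 carry 1
  0+1+1 = 0 carry 1
  1+0+1 = 0 carry 1
  final carry 1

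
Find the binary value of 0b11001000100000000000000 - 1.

0b11001000011111111111111

The trailing 14 digits are 0, so subtracting 1 borrows through: they become 1 and the next digit up decrements.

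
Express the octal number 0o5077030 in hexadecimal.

0x147E18

Each octal digit is 3 bits: 5=101 0=000 7=111 7=111 0=000 3=011 0=000.
Group the bits into nibbles: 0001 0100 0111 1110 0001 1000 → 147E18.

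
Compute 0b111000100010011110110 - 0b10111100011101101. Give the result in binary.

Subtract column by column in base 2:
  0-1 → 1 (borrow)
  1-0-1 → 0
  1-1 → 0
  0-1 → 1 (borrow)
  1-0-1 → 0
  1-1 → 0
  1-1 → 0
  1-1 → 0
  0-0 → 0
  0-0 → 0
  1-0 → 1
  0-1 → 1 (borrow)
  0-1-1 → 0 (borrow)
  0-1-1 → 0 (borrow)
  1-1-1 → 1 (borrow)
  0-0-1 → 1 (borrow)
  0-1-1 → 0 (borrow)
  0-0-1 → 1 (borrow)
  1-0-1 → 0
  1-0 → 1
  1-0 → 1

0b110101100110000001001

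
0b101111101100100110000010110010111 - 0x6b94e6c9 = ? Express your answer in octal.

0b101111101100100110000010110010111 = 0o57544602627 in octal.
0x6b94e6c9 = 0o15345163311 in octal.
Subtract column by column in base 8:
  7-1 → 6
  2-1 → 1
  6-3 → 3
  2-3 → 7 (borrow)
  0-6-1 → 1 (borrow)
  6-1-1 → 4
  4-5 → 7 (borrow)
  4-4-1 → 7 (borrow)
  5-3-1 → 1
  7-5 → 2
  5-1 → 4

0o42177417316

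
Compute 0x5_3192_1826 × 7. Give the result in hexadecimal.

0x245AFEA90A

Multiply each base-16 digit by 7, carrying:
  6×7 = 42 → write A carry 2
  2×7+2 = 16 → write 0 carry 1
  8×7+1 = 57 → write 9 carry 3
  1×7+3 = 10 → write A
  2×7 = 14 → write E
  9×7 = 63 → write F carry 3
  1×7+3 = 10 → write A
  3×7 = 21 → write 5 carry 1
  5×7+1 = 36 → write 4 carry 2
  remaining carry: 2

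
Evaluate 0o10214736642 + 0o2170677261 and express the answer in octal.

0o12405636123

Add column by column in base 8, right to left:
  2+1 = 3
  4+6 = 2 carry 1
  6+2+1 = 1 carry 1
  6+7+1 = 6 carry 1
  3+7+1 = 3 carry 1
  7+6+1 = 6 carry 1
  4+0+1 = 5
  1+7 = 0 carry 1
  2+1+1 = 4
  0+2 = 2
  1+0 = 1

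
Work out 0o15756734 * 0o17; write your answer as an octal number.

Multiply each base-8 digit by 15, carrying:
  4×15 = 60 → write 4 carry 7
  3×15+7 = 52 → write 4 carry 6
  7×15+6 = 111 → write 7 carry 13
  6×15+13 = 103 → write 7 carry 12
  5×15+12 = 87 → write 7 carry 10
  7×15+10 = 115 → write 3 carry 14
  5×15+14 = 89 → write 1 carry 11
  1×15+11 = 26 → write 2 carry 3
  remaining carry: 3

0o321377744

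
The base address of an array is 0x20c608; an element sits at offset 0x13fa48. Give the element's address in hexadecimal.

0x34c050

Add column by column in base 16, right to left:
  8+8 = 0 carry 1
  0+4+1 = 5
  6+a = 0 carry 1
  c+f+1 = c carry 1
  0+3+1 = 4
  2+1 = 3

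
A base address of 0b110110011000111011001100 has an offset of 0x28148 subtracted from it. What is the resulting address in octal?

0o65606604

0b110110011000111011001100 = 0o66307314 in octal.
0x28148 = 0o500510 in octal.
Subtract column by column in base 8:
  4-0 → 4
  1-1 → 0
  3-5 → 6 (borrow)
  7-0-1 → 6
  0-0 → 0
  3-5 → 6 (borrow)
  6-0-1 → 5
  6-0 → 6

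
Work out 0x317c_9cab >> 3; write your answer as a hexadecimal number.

0x62f9395

3 bits is not a whole number of base-16 digits; in binary: 110001011111001001110010101011 >> 3 = 110001011111001001110010101.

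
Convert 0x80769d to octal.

0o40073235

Expand each hex digit to 4 bits: 8=1000 0=0000 7=0111 6=0110 9=1001 d=1101.
Group the bits in threes: 100 000 000 111 011 010 011 101 → 40073235.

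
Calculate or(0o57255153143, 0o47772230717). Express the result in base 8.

0o57777373757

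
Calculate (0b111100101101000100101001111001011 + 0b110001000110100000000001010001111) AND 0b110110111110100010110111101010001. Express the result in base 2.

0b100100110010100000100011001010000

Add column by column in base 2, right to left:
  1+1 = 0 carry 1
  1+1+1 = 1 carry 1
  0+1+1 = 0 carry 1
  1+1+1 = 1 carry 1
  0+0+1 = 1
  0+0 = 0
  1+0 = 1
  1+1 = 0 carry 1
  1+0+1 = 0 carry 1
  1+1+1 = 1 carry 1
  0+0+1 = 1
  0+0 = 0
  1+0 = 1
  0+0 = 0
  1+0 = 1
  0+0 = 0
  0+0 = 0
  1+0 = 1
  0+0 = 0
  0+0 = 0
  0+1 = 1
  1+0 = 1
  0+1 = 1
  1+1 = 0 carry 1
  1+0+1 = 0 carry 1
  0+0+1 = 1
  1+0 = 1
  0+1 = 1
  0+0 = 0
  1+0 = 1
  1+0 = 1
  1+1 = 0 carry 1
  1+1+1 = 1 carry 1
  final carry 1
Sum = 0b1101101110011100100101011001011010; now AND with 0b110110111110100010110111101010001:
  1101101110011100100101011001011010
& 0110110111110100010110111101010001
= 0100100110010100000100011001010000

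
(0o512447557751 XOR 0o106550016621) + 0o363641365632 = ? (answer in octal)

0o777761127022

First 0o512447557751 XOR 0o106550016621 = 0o414117541170.
Add column by column in base 8, right to left:
  0+2 = 2
  7+3 = 2 carry 1
  1+6+1 = 0 carry 1
  1+5+1 = 7
  4+6 = 2 carry 1
  5+3+1 = 1 carry 1
  7+1+1 = 1 carry 1
  1+4+1 = 6
  1+6 = 7
  4+3 = 7
  1+6 = 7
  4+3 = 7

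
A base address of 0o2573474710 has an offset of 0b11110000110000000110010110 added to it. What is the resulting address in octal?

0b11110000110000000110010110 = 0o360600626 in octal.
Add column by column in base 8, right to left:
  0+6 = 6
  1+2 = 3
  7+6 = 5 carry 1
  4+0+1 = 5
  7+0 = 7
  4+6 = 2 carry 1
  3+0+1 = 4
  7+6 = 5 carry 1
  5+3+1 = 1 carry 1
  2+0+1 = 3

0o3154275536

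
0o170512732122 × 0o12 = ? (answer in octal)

0o2266355205464

Multiply each base-8 digit by 10, carrying:
  2×10 = 20 → write 4 carry 2
  2×10+2 = 22 → write 6 carry 2
  1×10+2 = 12 → write 4 carry 1
  2×10+1 = 21 → write 5 carry 2
  3×10+2 = 32 → write 0 carry 4
  7×10+4 = 74 → write 2 carry 9
  2×10+9 = 29 → write 5 carry 3
  1×10+3 = 13 → write 5 carry 1
  5×10+1 = 51 → write 3 carry 6
  0×10+6 = 6 → write 6
  7×10 = 70 → write 6 carry 8
  1×10+8 = 18 → write 2 carry 2
  remaining carry: 2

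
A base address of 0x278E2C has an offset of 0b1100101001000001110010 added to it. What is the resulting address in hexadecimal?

0x5A1E9E

0b1100101001000001110010 = 0x329072 in hexadecimal.
Add column by column in base 16, right to left:
  C+2 = E
  2+7 = 9
  E+0 = E
  8+9 = 1 carry 1
  7+2+1 = A
  2+3 = 5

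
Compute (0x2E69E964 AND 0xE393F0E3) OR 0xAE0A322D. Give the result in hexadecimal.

0x2E69E964 AND 0xE393F0E3 = 0x2201E060.
Then OR with 0xAE0A322D.

0xAE0BF26D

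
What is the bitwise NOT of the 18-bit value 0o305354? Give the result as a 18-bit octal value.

Each oct digit d becomes 7−d:
  3→4, 0→7, 5→2, 3→4, 5→2, 4→3

0o472423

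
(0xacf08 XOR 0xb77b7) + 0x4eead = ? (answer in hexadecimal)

0x6a76c

First 0xacf08 XOR 0xb77b7 = 0x1b8bf.
Add column by column in base 16, right to left:
  f+d = c carry 1
  b+a+1 = 6 carry 1
  8+e+1 = 7 carry 1
  b+e+1 = a carry 1
  1+4+1 = 6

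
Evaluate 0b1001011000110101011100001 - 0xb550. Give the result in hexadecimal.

0x12bb591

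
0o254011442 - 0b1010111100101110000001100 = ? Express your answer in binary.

0o254011442 = 0b10101100000001001100100010 in binary.
Subtract column by column in base 2:
  0-0 → 0
  1-0 → 1
  0-1 → 1 (borrow)
  0-1-1 → 0 (borrow)
  0-0-1 → 1 (borrow)
  1-0-1 → 0
  0-0 → 0
  0-0 → 0
  1-0 → 1
  1-0 → 1
  0-1 → 1 (borrow)
  0-1-1 → 0 (borrow)
  1-1-1 → 1 (borrow)
  0-0-1 → 1 (borrow)
  0-1-1 → 0 (borrow)
  0-0-1 → 1 (borrow)
  0-0-1 → 1 (borrow)
  0-1-1 → 0 (borrow)
  0-1-1 → 0 (borrow)
  0-1-1 → 0 (borrow)
  1-1-1 → 1 (borrow)
  1-0-1 → 0
  0-1 → 1 (borrow)
  1-0-1 → 0
  0-1 → 1 (borrow)
  1-0-1 → 0

0b1010100011011011100010110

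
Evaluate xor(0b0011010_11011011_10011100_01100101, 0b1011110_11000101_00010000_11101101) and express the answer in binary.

XOR bit by bit (1 where the bits differ):
  0011010110110111001110001100101
^ 1011110110001010001000011101101
= 1000100000111101000110010001000

0b1000100000111101000110010001000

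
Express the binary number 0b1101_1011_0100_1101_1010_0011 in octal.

0o66646643

Group the bits in threes: 110 110 110 100 110 110 100 011 → 66646643.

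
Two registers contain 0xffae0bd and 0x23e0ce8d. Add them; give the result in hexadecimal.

Add column by column in base 16, right to left:
  d+d = a carry 1
  b+8+1 = 4 carry 1
  0+e+1 = f
  e+c = a carry 1
  a+0+1 = b
  f+e = d carry 1
  f+3+1 = 3 carry 1
  0+2+1 = 3

0x33dbaf4a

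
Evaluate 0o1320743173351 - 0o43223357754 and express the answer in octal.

Subtract column by column in base 8:
  1-4 → 5 (borrow)
  5-5-1 → 7 (borrow)
  3-7-1 → 3 (borrow)
  3-7-1 → 3 (borrow)
  7-5-1 → 1
  1-3 → 6 (borrow)
  3-3-1 → 7 (borrow)
  4-2-1 → 1
  7-2 → 5
  0-3 → 5 (borrow)
  2-4-1 → 5 (borrow)
  3-0-1 → 2
  1-0 → 1

0o1255517613375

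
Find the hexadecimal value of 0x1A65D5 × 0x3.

0x4F317F

Multiply each base-16 digit by 3, carrying:
  5×3 = 15 → write F
  D×3 = 39 → write 7 carry 2
  5×3+2 = 17 → write 1 carry 1
  6×3+1 = 19 → write 3 carry 1
  A×3+1 = 31 → write F carry 1
  1×3+1 = 4 → write 4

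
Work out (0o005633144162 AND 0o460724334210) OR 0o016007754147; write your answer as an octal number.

0o005633144162 AND 0o460724334210 = 0o000620104000.
Then OR with 0o016007754147.

0o16627754147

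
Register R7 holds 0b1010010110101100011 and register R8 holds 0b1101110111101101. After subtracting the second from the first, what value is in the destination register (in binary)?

Subtract column by column in base 2:
  1-1 → 0
  1-0 → 1
  0-1 → 1 (borrow)
  0-1-1 → 0 (borrow)
  0-0-1 → 1 (borrow)
  1-1-1 → 1 (borrow)
  1-1-1 → 1 (borrow)
  0-1-1 → 0 (borrow)
  1-1-1 → 1 (borrow)
  0-0-1 → 1 (borrow)
  1-1-1 → 1 (borrow)
  1-1-1 → 1 (borrow)
  0-1-1 → 0 (borrow)
  1-0-1 → 0
  0-1 → 1 (borrow)
  0-1-1 → 0 (borrow)
  1-0-1 → 0
  0-0 → 0
  1-0 → 1

0b1000100111101110110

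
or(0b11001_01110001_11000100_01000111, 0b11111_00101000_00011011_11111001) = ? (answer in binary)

0b11111011110011101111111111111

OR bit by bit (1 where either bit is 1):
  11001011100011100010001000111
| 11111001010000001101111111001
= 11111011110011101111111111111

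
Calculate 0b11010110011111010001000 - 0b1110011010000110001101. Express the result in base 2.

0b1100011001110011111011

Subtract column by column in base 2:
  0-1 → 1 (borrow)
  0-0-1 → 1 (borrow)
  0-1-1 → 0 (borrow)
  1-1-1 → 1 (borrow)
  0-0-1 → 1 (borrow)
  0-0-1 → 1 (borrow)
  0-0-1 → 1 (borrow)
  1-1-1 → 1 (borrow)
  0-1-1 → 0 (borrow)
  1-0-1 → 0
  1-0 → 1
  1-0 → 1
  1-0 → 1
  1-1 → 0
  0-0 → 0
  0-1 → 1 (borrow)
  1-1-1 → 1 (borrow)
  1-0-1 → 0
  0-0 → 0
  1-1 → 0
  0-1 → 1 (borrow)
  1-1-1 → 1 (borrow)
  1-0-1 → 0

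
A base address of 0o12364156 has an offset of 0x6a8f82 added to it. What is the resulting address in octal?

0o45073760

0x6a8f82 = 0o32507602 in octal.
Add column by column in base 8, right to left:
  6+2 = 0 carry 1
  5+0+1 = 6
  1+6 = 7
  4+7 = 3 carry 1
  6+0+1 = 7
  3+5 = 0 carry 1
  2+2+1 = 5
  1+3 = 4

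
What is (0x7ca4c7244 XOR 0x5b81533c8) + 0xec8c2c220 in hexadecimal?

0x113b1c03ac

First 0x7ca4c7244 XOR 0x5b81533c8 = 0x27259418c.
Add column by column in base 16, right to left:
  c+0 = c
  8+2 = a
  1+2 = 3
  4+c = 0 carry 1
  9+2+1 = c
  5+c = 1 carry 1
  2+8+1 = b
  7+c = 3 carry 1
  2+e+1 = 1 carry 1
  final carry 1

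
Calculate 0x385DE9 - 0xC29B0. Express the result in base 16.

Subtract column by column in base 16:
  9-0 → 9
  E-B → 3
  D-9 → 4
  5-2 → 3
  8-C → C (borrow)
  3-0-1 → 2

0x2C3439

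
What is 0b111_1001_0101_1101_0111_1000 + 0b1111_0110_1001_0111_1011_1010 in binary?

Add column by column in base 2, right to left:
  0+0 = 0
  0+1 = 1
  0+0 = 0
  1+1 = 0 carry 1
  1+1+1 = 1 carry 1
  1+1+1 = 1 carry 1
  1+0+1 = 0 carry 1
  0+1+1 = 0 carry 1
  1+1+1 = 1 carry 1
  0+1+1 = 0 carry 1
  1+1+1 = 1 carry 1
  1+0+1 = 0 carry 1
  1+1+1 = 1 carry 1
  0+0+1 = 1
  1+0 = 1
  0+1 = 1
  1+0 = 1
  0+1 = 1
  0+1 = 1
  1+0 = 1
  1+1 = 0 carry 1
  1+1+1 = 1 carry 1
  1+1+1 = 1 carry 1
  0+1+1 = 0 carry 1
  final carry 1

0b1011011111111010100110010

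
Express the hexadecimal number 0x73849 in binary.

0b1110011100001001001

Expand each hex digit to 4 bits: 7=0111 3=0011 8=1000 4=0100 9=1001.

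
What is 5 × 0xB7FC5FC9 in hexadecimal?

Multiply each base-16 digit by 5, carrying:
  9×5 = 45 → write D carry 2
  C×5+2 = 62 → write E carry 3
  F×5+3 = 78 → write E carry 4
  5×5+4 = 29 → write D carry 1
  C×5+1 = 61 → write D carry 3
  F×5+3 = 78 → write E carry 4
  7×5+4 = 39 → write 7 carry 2
  B×5+2 = 57 → write 9 carry 3
  remaining carry: 3

0x397EDDEED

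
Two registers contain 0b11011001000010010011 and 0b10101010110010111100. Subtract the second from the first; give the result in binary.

Subtract column by column in base 2:
  1-0 → 1
  1-0 → 1
  0-1 → 1 (borrow)
  0-1-1 → 0 (borrow)
  1-1-1 → 1 (borrow)
  0-1-1 → 0 (borrow)
  0-0-1 → 1 (borrow)
  1-1-1 → 1 (borrow)
  0-0-1 → 1 (borrow)
  0-0-1 → 1 (borrow)
  0-1-1 → 0 (borrow)
  0-1-1 → 0 (borrow)
  1-0-1 → 0
  0-1 → 1 (borrow)
  0-0-1 → 1 (borrow)
  1-1-1 → 1 (borrow)
  1-0-1 → 0
  0-1 → 1 (borrow)
  1-0-1 → 0
  1-1 → 0

0b101110001111010111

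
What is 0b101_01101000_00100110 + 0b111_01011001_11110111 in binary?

0b11001100001000011101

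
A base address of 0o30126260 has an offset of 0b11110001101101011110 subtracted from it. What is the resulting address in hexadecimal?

0x519152

0o30126260 = 0x60acb0 in hexadecimal.
0b11110001101101011110 = 0xf1b5e in hexadecimal.
Subtract column by column in base 16:
  0-e → 2 (borrow)
  b-5-1 → 5
  c-b → 1
  a-1 → 9
  0-f → 1 (borrow)
  6-0-1 → 5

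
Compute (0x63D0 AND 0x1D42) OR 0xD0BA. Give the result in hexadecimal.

0xD1FA

0x63D0 AND 0x1D42 = 0x0140.
Then OR with 0xD0BA.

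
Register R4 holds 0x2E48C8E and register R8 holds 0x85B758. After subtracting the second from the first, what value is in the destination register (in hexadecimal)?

0x25ED536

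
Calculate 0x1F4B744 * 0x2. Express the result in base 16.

Multiply each base-16 digit by 2, carrying:
  4×2 = 8 → write 8
  4×2 = 8 → write 8
  7×2 = 14 → write E
  B×2 = 22 → write 6 carry 1
  4×2+1 = 9 → write 9
  F×2 = 30 → write E carry 1
  1×2+1 = 3 → write 3

0x3E96E88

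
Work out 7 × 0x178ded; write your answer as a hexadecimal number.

0xa4e17b

Multiply each base-16 digit by 7, carrying:
  d×7 = 91 → write b carry 5
  e×7+5 = 103 → write 7 carry 6
  d×7+6 = 97 → write 1 carry 6
  8×7+6 = 62 → write e carry 3
  7×7+3 = 52 → write 4 carry 3
  1×7+3 = 10 → write a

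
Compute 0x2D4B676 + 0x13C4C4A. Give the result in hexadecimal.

Add column by column in base 16, right to left:
  6+A = 0 carry 1
  7+4+1 = C
  6+C = 2 carry 1
  B+4+1 = 0 carry 1
  4+C+1 = 1 carry 1
  D+3+1 = 1 carry 1
  2+1+1 = 4

0x41102C0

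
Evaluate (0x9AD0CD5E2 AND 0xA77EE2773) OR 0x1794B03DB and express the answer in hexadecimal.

0x97D4F07FB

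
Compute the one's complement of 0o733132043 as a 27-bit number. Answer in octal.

0o044645734

Each oct digit d becomes 7−d:
  7→0, 3→4, 3→4, 1→6, 3→4, 2→5, 0→7, 4→3, 3→4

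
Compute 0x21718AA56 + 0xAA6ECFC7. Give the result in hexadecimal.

0x2C1877A1D

Add column by column in base 16, right to left:
  6+7 = D
  5+C = 1 carry 1
  A+F+1 = A carry 1
  A+C+1 = 7 carry 1
  8+E+1 = 7 carry 1
  1+6+1 = 8
  7+A = 1 carry 1
  1+A+1 = C
  2+0 = 2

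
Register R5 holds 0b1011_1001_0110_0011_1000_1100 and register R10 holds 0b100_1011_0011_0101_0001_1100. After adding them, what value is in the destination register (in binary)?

0b1000001001001100010101000

Add column by column in base 2, right to left:
  0+0 = 0
  0+0 = 0
  1+1 = 0 carry 1
  1+1+1 = 1 carry 1
  0+1+1 = 0 carry 1
  0+0+1 = 1
  0+0 = 0
  1+0 = 1
  1+1 = 0 carry 1
  1+0+1 = 0 carry 1
  0+1+1 = 0 carry 1
  0+0+1 = 1
  0+1 = 1
  1+1 = 0 carry 1
  1+0+1 = 0 carry 1
  0+0+1 = 1
  1+1 = 0 carry 1
  0+1+1 = 0 carry 1
  0+0+1 = 1
  1+1 = 0 carry 1
  1+0+1 = 0 carry 1
  1+0+1 = 0 carry 1
  0+1+1 = 0 carry 1
  1+0+1 = 0 carry 1
  final carry 1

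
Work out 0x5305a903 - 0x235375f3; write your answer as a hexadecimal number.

Subtract column by column in base 16:
  3-3 → 0
  0-f → 1 (borrow)
  9-5-1 → 3
  a-7 → 3
  5-3 → 2
  0-5 → b (borrow)
  3-3-1 → f (borrow)
  5-2-1 → 2

0x2fb23310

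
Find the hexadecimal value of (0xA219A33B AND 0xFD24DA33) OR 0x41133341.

0xE113B373

0xA219A33B AND 0xFD24DA33 = 0xA0008233.
Then OR with 0x41133341.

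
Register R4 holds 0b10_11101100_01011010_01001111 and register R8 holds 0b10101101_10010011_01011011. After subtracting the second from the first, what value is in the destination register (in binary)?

Subtract column by column in base 2:
  1-1 → 0
  1-1 → 0
  1-0 → 1
  1-1 → 0
  0-1 → 1 (borrow)
  0-0-1 → 1 (borrow)
  1-1-1 → 1 (borrow)
  0-0-1 → 1 (borrow)
  0-1-1 → 0 (borrow)
  1-1-1 → 1 (borrow)
  0-0-1 → 1 (borrow)
  1-0-1 → 0
  1-1 → 0
  0-0 → 0
  1-0 → 1
  0-1 → 1 (borrow)
  0-1-1 → 0 (borrow)
  0-0-1 → 1 (borrow)
  1-1-1 → 1 (borrow)
  1-1-1 → 1 (borrow)
  0-0-1 → 1 (borrow)
  1-1-1 → 1 (borrow)
  1-0-1 → 0
  1-1 → 0
  0-0 → 0
  1-0 → 1

0b10001111101100011011110100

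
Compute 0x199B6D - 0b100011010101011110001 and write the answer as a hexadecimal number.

0b100011010101011110001 = 0x11AAF1 in hexadecimal.
Subtract column by column in base 16:
  D-1 → C
  6-F → 7 (borrow)
  B-A-1 → 0
  9-A → F (borrow)
  9-1-1 → 7
  1-1 → 0

0x7F07C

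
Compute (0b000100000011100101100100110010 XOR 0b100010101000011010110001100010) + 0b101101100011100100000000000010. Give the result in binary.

0b1010100001111100011010101010010

First 0b000100000011100101100100110010 XOR 0b100010101000011010110001100010 = 0b100110101011111111010101010000.
Add column by column in base 2, right to left:
  0+0 = 0
  0+1 = 1
  0+0 = 0
  0+0 = 0
  1+0 = 1
  0+0 = 0
  1+0 = 1
  0+0 = 0
  1+0 = 1
  0+0 = 0
  1+0 = 1
  0+0 = 0
  1+0 = 1
  1+0 = 1
  1+1 = 0 carry 1
  1+0+1 = 0 carry 1
  1+0+1 = 0 carry 1
  1+1+1 = 1 carry 1
  1+1+1 = 1 carry 1
  1+1+1 = 1 carry 1
  0+0+1 = 1
  1+0 = 1
  0+0 = 0
  1+1 = 0 carry 1
  0+1+1 = 0 carry 1
  1+0+1 = 0 carry 1
  1+1+1 = 1 carry 1
  0+1+1 = 0 carry 1
  0+0+1 = 1
  1+1 = 0 carry 1
  final carry 1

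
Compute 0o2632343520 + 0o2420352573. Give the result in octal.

0o5252716313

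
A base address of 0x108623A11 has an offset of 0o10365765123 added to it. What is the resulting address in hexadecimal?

0x14C3A2464

0o10365765123 = 0x43D7EA53 in hexadecimal.
Add column by column in base 16, right to left:
  1+3 = 4
  1+5 = 6
  A+A = 4 carry 1
  3+E+1 = 2 carry 1
  2+7+1 = A
  6+D = 3 carry 1
  8+3+1 = C
  0+4 = 4
  1+0 = 1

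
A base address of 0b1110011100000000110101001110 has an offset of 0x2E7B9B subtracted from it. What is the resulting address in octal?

0o1620310663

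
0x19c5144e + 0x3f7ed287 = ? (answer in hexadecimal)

Add column by column in base 16, right to left:
  e+7 = 5 carry 1
  4+8+1 = d
  4+2 = 6
  1+d = e
  5+e = 3 carry 1
  c+7+1 = 4 carry 1
  9+f+1 = 9 carry 1
  1+3+1 = 5

0x5943e6d5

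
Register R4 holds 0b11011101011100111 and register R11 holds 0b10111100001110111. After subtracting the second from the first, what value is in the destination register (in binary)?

0b100001001110000

Subtract column by column in base 2:
  1-1 → 0
  1-1 → 0
  1-1 → 0
  0-0 → 0
  0-1 → 1 (borrow)
  1-1-1 → 1 (borrow)
  1-1-1 → 1 (borrow)
  1-0-1 → 0
  0-0 → 0
  1-0 → 1
  0-0 → 0
  1-1 → 0
  1-1 → 0
  1-1 → 0
  0-1 → 1 (borrow)
  1-0-1 → 0
  1-1 → 0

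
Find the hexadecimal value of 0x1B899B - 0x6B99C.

0x14CFFF

Subtract column by column in base 16:
  B-C → F (borrow)
  9-9-1 → F (borrow)
  9-9-1 → F (borrow)
  8-B-1 → C (borrow)
  B-6-1 → 4
  1-0 → 1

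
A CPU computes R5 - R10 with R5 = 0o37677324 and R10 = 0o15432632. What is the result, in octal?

0o22244472

Subtract column by column in base 8:
  4-2 → 2
  2-3 → 7 (borrow)
  3-6-1 → 4 (borrow)
  7-2-1 → 4
  7-3 → 4
  6-4 → 2
  7-5 → 2
  3-1 → 2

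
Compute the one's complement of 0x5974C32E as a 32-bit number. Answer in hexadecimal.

Each hex digit d becomes F−d:
  5→A, 9→6, 7→8, 4→B, C→3, 3→C, 2→D, E→1

0xA68B3CD1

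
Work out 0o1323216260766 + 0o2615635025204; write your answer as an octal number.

0o4141053306172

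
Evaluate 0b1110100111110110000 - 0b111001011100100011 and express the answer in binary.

0b111011100010001101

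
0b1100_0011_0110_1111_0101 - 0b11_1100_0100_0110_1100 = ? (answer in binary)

0b10000111001010001001

Subtract column by column in base 2:
  1-0 → 1
  0-0 → 0
  1-1 → 0
  0-1 → 1 (borrow)
  1-0-1 → 0
  1-1 → 0
  1-1 → 0
  1-0 → 1
  0-0 → 0
  1-0 → 1
  1-1 → 0
  0-0 → 0
  1-0 → 1
  1-0 → 1
  0-1 → 1 (borrow)
  0-1-1 → 0 (borrow)
  0-1-1 → 0 (borrow)
  0-1-1 → 0 (borrow)
  1-0-1 → 0
  1-0 → 1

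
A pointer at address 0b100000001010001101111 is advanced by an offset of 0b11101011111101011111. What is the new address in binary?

Add column by column in base 2, right to left:
  1+1 = 0 carry 1
  1+1+1 = 1 carry 1
  1+1+1 = 1 carry 1
  1+1+1 = 1 carry 1
  0+1+1 = 0 carry 1
  1+0+1 = 0 carry 1
  1+1+1 = 1 carry 1
  0+0+1 = 1
  0+1 = 1
  0+1 = 1
  1+1 = 0 carry 1
  0+1+1 = 0 carry 1
  1+1+1 = 1 carry 1
  0+1+1 = 0 carry 1
  0+0+1 = 1
  0+1 = 1
  0+0 = 0
  0+1 = 1
  0+1 = 1
  0+1 = 1
  1+0 = 1

0b111101101001111001110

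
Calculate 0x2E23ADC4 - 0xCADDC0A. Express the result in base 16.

0x2175D1BA

Subtract column by column in base 16:
  4-A → A (borrow)
  C-0-1 → B
  D-C → 1
  A-D → D (borrow)
  3-D-1 → 5 (borrow)
  2-A-1 → 7 (borrow)
  E-C-1 → 1
  2-0 → 2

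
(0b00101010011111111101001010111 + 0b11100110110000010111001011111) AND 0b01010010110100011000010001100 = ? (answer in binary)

Add column by column in base 2, right to left:
  1+1 = 0 carry 1
  1+1+1 = 1 carry 1
  1+1+1 = 1 carry 1
  0+1+1 = 0 carry 1
  1+1+1 = 1 carry 1
  0+0+1 = 1
  1+1 = 0 carry 1
  0+0+1 = 1
  0+0 = 0
  1+1 = 0 carry 1
  0+1+1 = 0 carry 1
  1+1+1 = 1 carry 1
  1+0+1 = 0 carry 1
  1+1+1 = 1 carry 1
  1+0+1 = 0 carry 1
  1+0+1 = 0 carry 1
  1+0+1 = 0 carry 1
  1+0+1 = 0 carry 1
  1+0+1 = 0 carry 1
  1+1+1 = 1 carry 1
  0+1+1 = 0 carry 1
  0+0+1 = 1
  1+1 = 0 carry 1
  0+1+1 = 0 carry 1
  1+0+1 = 0 carry 1
  0+0+1 = 1
  1+1 = 0 carry 1
  0+1+1 = 0 carry 1
  0+1+1 = 0 carry 1
  final carry 1
Sum = 0b100010001010000010100010110110; now AND with 0b01010010110100011000010001100:
  100010001010000010100010110110
& 001010010110100011000010001100
= 000010000010000010000010000100

0b10000010000010000010000100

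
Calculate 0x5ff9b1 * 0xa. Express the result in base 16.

0x3bfc0ea

Multiply each base-16 digit by 10, carrying:
  1×10 = 10 → write a
  b×10 = 110 → write e carry 6
  9×10+6 = 96 → write 0 carry 6
  f×10+6 = 156 → write c carry 9
  f×10+9 = 159 → write f carry 9
  5×10+9 = 59 → write b carry 3
  remaining carry: 3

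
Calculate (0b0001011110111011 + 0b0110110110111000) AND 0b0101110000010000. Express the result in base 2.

Add column by column in base 2, right to left:
  1+0 = 1
  1+0 = 1
  0+0 = 0
  1+1 = 0 carry 1
  1+1+1 = 1 carry 1
  1+1+1 = 1 carry 1
  0+0+1 = 1
  1+1 = 0 carry 1
  1+1+1 = 1 carry 1
  1+0+1 = 0 carry 1
  1+1+1 = 1 carry 1
  0+1+1 = 0 carry 1
  1+0+1 = 0 carry 1
  0+1+1 = 0 carry 1
  0+1+1 = 0 carry 1
  final carry 1
Sum = 0b1000010101110011; now AND with 0b0101110000010000:
  1000010101110011
& 0101110000010000
= 0000010000010000

0b10000010000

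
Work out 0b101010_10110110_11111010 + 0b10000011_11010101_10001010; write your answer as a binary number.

0b101011101000110010000100

Add column by column in base 2, right to left:
  0+0 = 0
  1+1 = 0 carry 1
  0+0+1 = 1
  1+1 = 0 carry 1
  1+0+1 = 0 carry 1
  1+0+1 = 0 carry 1
  1+0+1 = 0 carry 1
  1+1+1 = 1 carry 1
  0+1+1 = 0 carry 1
  1+0+1 = 0 carry 1
  1+1+1 = 1 carry 1
  0+0+1 = 1
  1+1 = 0 carry 1
  1+0+1 = 0 carry 1
  0+1+1 = 0 carry 1
  1+1+1 = 1 carry 1
  0+1+1 = 0 carry 1
  1+1+1 = 1 carry 1
  0+0+1 = 1
  1+0 = 1
  0+0 = 0
  1+0 = 1
  0+0 = 0
  0+1 = 1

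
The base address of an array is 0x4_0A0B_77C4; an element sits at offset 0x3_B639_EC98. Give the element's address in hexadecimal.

0x7C045645C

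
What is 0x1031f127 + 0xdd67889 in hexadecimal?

0x1e0869b0

Add column by column in base 16, right to left:
  7+9 = 0 carry 1
  2+8+1 = b
  1+8 = 9
  f+7 = 6 carry 1
  1+6+1 = 8
  3+d = 0 carry 1
  0+d+1 = e
  1+0 = 1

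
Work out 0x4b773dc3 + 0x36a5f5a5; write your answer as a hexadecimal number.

Add column by column in base 16, right to left:
  3+5 = 8
  c+a = 6 carry 1
  d+5+1 = 3 carry 1
  3+f+1 = 3 carry 1
  7+5+1 = d
  7+a = 1 carry 1
  b+6+1 = 2 carry 1
  4+3+1 = 8

0x821d3368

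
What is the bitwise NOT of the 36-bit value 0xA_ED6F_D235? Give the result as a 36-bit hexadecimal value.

Each hex digit d becomes F−d:
  A→5, E→1, D→2, 6→9, F→0, D→2, 2→D, 3→C, 5→A

0x512902DCA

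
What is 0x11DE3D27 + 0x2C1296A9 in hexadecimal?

Add column by column in base 16, right to left:
  7+9 = 0 carry 1
  2+A+1 = D
  D+6 = 3 carry 1
  3+9+1 = D
  E+2 = 0 carry 1
  D+1+1 = F
  1+C = D
  1+2 = 3

0x3DF0D3D0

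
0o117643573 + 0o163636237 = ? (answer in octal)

0o303502032

Add column by column in base 8, right to left:
  3+7 = 2 carry 1
  7+3+1 = 3 carry 1
  5+2+1 = 0 carry 1
  3+6+1 = 2 carry 1
  4+3+1 = 0 carry 1
  6+6+1 = 5 carry 1
  7+3+1 = 3 carry 1
  1+6+1 = 0 carry 1
  1+1+1 = 3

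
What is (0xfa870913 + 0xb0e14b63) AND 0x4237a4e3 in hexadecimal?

Add column by column in base 16, right to left:
  3+3 = 6
  1+6 = 7
  9+b = 4 carry 1
  0+4+1 = 5
  7+1 = 8
  8+e = 6 carry 1
  a+0+1 = b
  f+b = a carry 1
  final carry 1
Sum = 0x1ab685476; now AND with 0x4237a4e3:
  1&0=0, a&4=0, b&2=2, 6&3=2, 8&7=0, 5&a=0, 4&4=4, 7&e=6, 6&3=2

0x2200462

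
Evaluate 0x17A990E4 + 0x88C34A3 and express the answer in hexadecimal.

0x2035C587

Add column by column in base 16, right to left:
  4+3 = 7
  E+A = 8 carry 1
  0+4+1 = 5
  9+3 = C
  9+C = 5 carry 1
  A+8+1 = 3 carry 1
  7+8+1 = 0 carry 1
  1+0+1 = 2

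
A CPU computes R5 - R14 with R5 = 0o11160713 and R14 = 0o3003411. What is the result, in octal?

Subtract column by column in base 8:
  3-1 → 2
  1-1 → 0
  7-4 → 3
  0-3 → 5 (borrow)
  6-0-1 → 5
  1-0 → 1
  1-3 → 6 (borrow)
  1-0-1 → 0

0o6155302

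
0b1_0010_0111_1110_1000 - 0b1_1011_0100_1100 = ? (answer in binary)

Subtract column by column in base 2:
  0-0 → 0
  0-0 → 0
  0-1 → 1 (borrow)
  1-1-1 → 1 (borrow)
  0-0-1 → 1 (borrow)
  1-0-1 → 0
  1-1 → 0
  1-0 → 1
  1-1 → 0
  1-1 → 0
  1-0 → 1
  0-1 → 1 (borrow)
  0-1-1 → 0 (borrow)
  1-0-1 → 0
  0-0 → 0
  0-0 → 0
  1-0 → 1

0b10000110010011100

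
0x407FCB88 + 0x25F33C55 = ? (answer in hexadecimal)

Add column by column in base 16, right to left:
  8+5 = D
  8+5 = D
  B+C = 7 carry 1
  C+3+1 = 0 carry 1
  F+3+1 = 3 carry 1
  7+F+1 = 7 carry 1
  0+5+1 = 6
  4+2 = 6

0x667307DD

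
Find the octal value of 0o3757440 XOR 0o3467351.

XOR each oct digit independently (no carries):
  3^3=0, 7^4=3, 5^6=3, 7^7=0, 4^3=7, 4^5=1, 0^1=1

0o0330711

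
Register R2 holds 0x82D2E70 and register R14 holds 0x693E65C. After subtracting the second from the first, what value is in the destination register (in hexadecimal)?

0x1994814

Subtract column by column in base 16:
  0-C → 4 (borrow)
  7-5-1 → 1
  E-6 → 8
  2-E → 4 (borrow)
  D-3-1 → 9
  2-9 → 9 (borrow)
  8-6-1 → 1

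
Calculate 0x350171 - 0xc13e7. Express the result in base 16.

0x28ed8a

Subtract column by column in base 16:
  1-7 → a (borrow)
  7-e-1 → 8 (borrow)
  1-3-1 → d (borrow)
  0-1-1 → e (borrow)
  5-c-1 → 8 (borrow)
  3-0-1 → 2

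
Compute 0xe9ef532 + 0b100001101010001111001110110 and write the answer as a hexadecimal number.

0b100001101010001111001110110 = 0x4351e76 in hexadecimal.
Add column by column in base 16, right to left:
  2+6 = 8
  3+7 = a
  5+e = 3 carry 1
  f+1+1 = 1 carry 1
  e+5+1 = 4 carry 1
  9+3+1 = d
  e+4 = 2 carry 1
  final carry 1

0x12d413a8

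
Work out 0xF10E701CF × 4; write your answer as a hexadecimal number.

Multiply each base-16 digit by 4, carrying:
  F×4 = 60 → write C carry 3
  C×4+3 = 51 → write 3 carry 3
  1×4+3 = 7 → write 7
  0×4 = 0 → write 0
  7×4 = 28 → write C carry 1
  E×4+1 = 57 → write 9 carry 3
  0×4+3 = 3 → write 3
  1×4 = 4 → write 4
  F×4 = 60 → write C carry 3
  remaining carry: 3

0x3C439C073C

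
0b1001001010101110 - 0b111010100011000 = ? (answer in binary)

Subtract column by column in base 2:
  0-0 → 0
  1-0 → 1
  1-0 → 1
  1-1 → 0
  0-1 → 1 (borrow)
  1-0-1 → 0
  0-0 → 0
  1-0 → 1
  0-1 → 1 (borrow)
  1-0-1 → 0
  0-1 → 1 (borrow)
  0-0-1 → 1 (borrow)
  1-1-1 → 1 (borrow)
  0-1-1 → 0 (borrow)
  0-1-1 → 0 (borrow)
  1-0-1 → 0

0b1110110010110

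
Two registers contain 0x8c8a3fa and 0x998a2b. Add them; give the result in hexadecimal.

Add column by column in base 16, right to left:
  a+b = 5 carry 1
  f+2+1 = 2 carry 1
  3+a+1 = e
  a+8 = 2 carry 1
  8+9+1 = 2 carry 1
  c+9+1 = 6 carry 1
  8+0+1 = 9

0x9622e25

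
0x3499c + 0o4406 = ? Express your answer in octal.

0o651242

0x3499c = 0o644634 in octal.
Add column by column in base 8, right to left:
  4+6 = 2 carry 1
  3+0+1 = 4
  6+4 = 2 carry 1
  4+4+1 = 1 carry 1
  4+0+1 = 5
  6+0 = 6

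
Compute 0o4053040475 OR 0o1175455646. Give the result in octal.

0o5177455677

OR each oct digit independently (no carries):
  4|1=5, 0|1=1, 5|7=7, 3|5=7, 0|4=4, 4|5=5, 0|5=5, 4|6=6, 7|4=7, 5|6=7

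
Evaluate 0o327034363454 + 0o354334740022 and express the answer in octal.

Add column by column in base 8, right to left:
  4+2 = 6
  5+2 = 7
  4+0 = 4
  3+0 = 3
  6+4 = 2 carry 1
  3+7+1 = 3 carry 1
  4+4+1 = 1 carry 1
  3+3+1 = 7
  0+3 = 3
  7+4 = 3 carry 1
  2+5+1 = 0 carry 1
  3+3+1 = 7

0o703371323476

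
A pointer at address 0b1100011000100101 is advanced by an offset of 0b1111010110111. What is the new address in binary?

0b1110010011011100

Add column by column in base 2, right to left:
  1+1 = 0 carry 1
  0+1+1 = 0 carry 1
  1+1+1 = 1 carry 1
  0+0+1 = 1
  0+1 = 1
  1+1 = 0 carry 1
  0+0+1 = 1
  0+1 = 1
  0+0 = 0
  1+1 = 0 carry 1
  1+1+1 = 1 carry 1
  0+1+1 = 0 carry 1
  0+1+1 = 0 carry 1
  0+0+1 = 1
  1+0 = 1
  1+0 = 1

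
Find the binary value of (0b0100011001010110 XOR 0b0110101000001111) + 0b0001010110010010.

First 0b0100011001010110 XOR 0b0110101000001111 = 0b0010110001011001.
Add column by column in base 2, right to left:
  1+0 = 1
  0+1 = 1
  0+0 = 0
  1+0 = 1
  1+1 = 0 carry 1
  0+0+1 = 1
  1+0 = 1
  0+1 = 1
  0+1 = 1
  0+0 = 0
  1+1 = 0 carry 1
  1+0+1 = 0 carry 1
  0+1+1 = 0 carry 1
  1+0+1 = 0 carry 1
  final carry 1

0b100000111101011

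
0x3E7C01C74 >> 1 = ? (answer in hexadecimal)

1 bits is not a whole number of base-16 digits; in binary: 1111100111110000000001110001110100 >> 1 = 111110011111000000000111000111010.

0x1F3E00E3A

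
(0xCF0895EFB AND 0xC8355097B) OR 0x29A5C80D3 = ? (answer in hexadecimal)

0xCF0895EFB AND 0xC8355097B = 0xC8001087B.
Then OR with 0x29A5C80D3.

0xE9A5D88FB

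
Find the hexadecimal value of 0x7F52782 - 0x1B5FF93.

0x63F27EF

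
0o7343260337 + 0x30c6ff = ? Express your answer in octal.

0o7357423736

0x30c6ff = 0o14143377 in octal.
Add column by column in base 8, right to left:
  7+7 = 6 carry 1
  3+7+1 = 3 carry 1
  3+3+1 = 7
  0+3 = 3
  6+4 = 2 carry 1
  2+1+1 = 4
  3+4 = 7
  4+1 = 5
  3+0 = 3
  7+0 = 7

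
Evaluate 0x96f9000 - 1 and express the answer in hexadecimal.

The trailing 3 digits are 0, so subtracting 1 borrows through: they become F and the next digit up decrements.

0x96f8fff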